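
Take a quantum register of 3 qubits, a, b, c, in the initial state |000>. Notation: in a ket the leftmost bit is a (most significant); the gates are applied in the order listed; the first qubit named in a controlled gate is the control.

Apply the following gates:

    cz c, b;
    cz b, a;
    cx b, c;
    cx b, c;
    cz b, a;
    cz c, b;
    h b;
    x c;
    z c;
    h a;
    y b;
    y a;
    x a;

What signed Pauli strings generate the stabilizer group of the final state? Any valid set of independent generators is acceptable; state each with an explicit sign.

The stabilizer group can be generated by -XII, -IXI, -IIZ, among other valid generating sets. Key observation: steps 1-6 multiply out to the identity, so the circuit reduces to the remaining gates.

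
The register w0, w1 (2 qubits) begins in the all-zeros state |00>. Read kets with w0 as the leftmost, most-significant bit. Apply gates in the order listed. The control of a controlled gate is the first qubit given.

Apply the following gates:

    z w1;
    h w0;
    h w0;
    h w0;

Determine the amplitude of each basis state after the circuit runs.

After the circuit, the state carries amplitude sqrt(2)/2 on |00>, 0 on |01>, sqrt(2)/2 on |10>, 0 on |11>. Key observation: steps 2-3 multiply out to the identity, so the circuit reduces to the remaining gates.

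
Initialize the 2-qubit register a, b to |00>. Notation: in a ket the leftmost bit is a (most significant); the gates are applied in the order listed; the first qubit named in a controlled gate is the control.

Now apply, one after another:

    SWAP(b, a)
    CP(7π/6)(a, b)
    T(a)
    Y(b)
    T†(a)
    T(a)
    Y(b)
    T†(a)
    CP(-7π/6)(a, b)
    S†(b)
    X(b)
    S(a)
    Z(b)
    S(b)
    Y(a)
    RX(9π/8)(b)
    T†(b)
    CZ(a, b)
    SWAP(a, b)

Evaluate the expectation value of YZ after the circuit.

The expectation value of YZ is -sqrt(4 - 2*sqrt(2))/4. Key observation: gates 2-9 undo each other exactly, leaving only the rest of the circuit to track.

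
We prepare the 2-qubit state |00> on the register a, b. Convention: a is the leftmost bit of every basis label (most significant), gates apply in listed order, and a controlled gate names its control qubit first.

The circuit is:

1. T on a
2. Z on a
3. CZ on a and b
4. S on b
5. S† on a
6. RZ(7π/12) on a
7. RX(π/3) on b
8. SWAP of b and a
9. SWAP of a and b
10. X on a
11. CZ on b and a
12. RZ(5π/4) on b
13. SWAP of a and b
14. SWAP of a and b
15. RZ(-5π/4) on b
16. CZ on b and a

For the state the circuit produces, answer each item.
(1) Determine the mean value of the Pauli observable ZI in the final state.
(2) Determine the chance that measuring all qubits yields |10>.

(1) The observable ZI averages to -1.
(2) Outcome |10> occurs with probability 3/4.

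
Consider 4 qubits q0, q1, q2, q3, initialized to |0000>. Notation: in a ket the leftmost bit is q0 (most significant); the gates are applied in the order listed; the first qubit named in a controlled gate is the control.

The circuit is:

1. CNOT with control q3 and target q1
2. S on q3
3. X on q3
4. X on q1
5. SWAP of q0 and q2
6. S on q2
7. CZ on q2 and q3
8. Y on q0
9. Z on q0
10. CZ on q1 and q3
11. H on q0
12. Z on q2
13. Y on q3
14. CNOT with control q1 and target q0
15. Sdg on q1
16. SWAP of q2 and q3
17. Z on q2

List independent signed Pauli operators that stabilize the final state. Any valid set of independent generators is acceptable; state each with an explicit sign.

The final state is stabilized by the group generated by -XIII, -IZII, +IIZI, +IIIZ; other independent generating sets are equally valid.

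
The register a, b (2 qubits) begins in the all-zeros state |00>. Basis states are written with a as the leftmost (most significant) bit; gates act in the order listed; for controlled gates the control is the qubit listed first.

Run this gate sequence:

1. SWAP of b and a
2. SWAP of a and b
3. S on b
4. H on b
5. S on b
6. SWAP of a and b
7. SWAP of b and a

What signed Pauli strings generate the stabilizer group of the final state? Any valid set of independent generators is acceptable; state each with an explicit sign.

The stabilizer group can be generated by +IY, +ZI, among other valid generating sets.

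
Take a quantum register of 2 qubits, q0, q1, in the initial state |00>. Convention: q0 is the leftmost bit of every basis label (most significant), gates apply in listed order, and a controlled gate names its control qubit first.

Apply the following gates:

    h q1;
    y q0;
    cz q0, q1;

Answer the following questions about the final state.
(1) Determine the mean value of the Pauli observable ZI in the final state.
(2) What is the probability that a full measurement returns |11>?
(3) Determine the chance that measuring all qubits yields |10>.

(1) In the final state, ZI has expectation -1.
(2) The probability of measuring |11> is 1/2.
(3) The probability of measuring |10> is 1/2.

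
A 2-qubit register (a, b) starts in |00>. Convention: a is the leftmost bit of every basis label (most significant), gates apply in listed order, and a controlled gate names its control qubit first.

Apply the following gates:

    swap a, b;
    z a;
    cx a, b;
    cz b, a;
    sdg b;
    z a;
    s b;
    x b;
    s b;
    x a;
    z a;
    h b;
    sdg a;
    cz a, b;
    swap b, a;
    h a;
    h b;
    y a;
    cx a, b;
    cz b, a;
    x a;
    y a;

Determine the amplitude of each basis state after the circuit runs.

After the circuit, the state carries amplitude 0 on |00>, 0 on |01>, -sqrt(2)/2 on |10>, -sqrt(2)/2 on |11>.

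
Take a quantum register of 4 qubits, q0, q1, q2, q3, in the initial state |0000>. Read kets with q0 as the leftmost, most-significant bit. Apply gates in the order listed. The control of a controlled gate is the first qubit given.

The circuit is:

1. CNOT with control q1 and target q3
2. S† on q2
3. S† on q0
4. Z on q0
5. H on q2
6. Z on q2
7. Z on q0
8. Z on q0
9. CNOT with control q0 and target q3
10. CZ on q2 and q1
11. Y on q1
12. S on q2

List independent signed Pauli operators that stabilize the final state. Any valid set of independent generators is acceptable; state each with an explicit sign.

One valid set of independent stabilizer generators is -IIYI, +ZIII, -IZII, +IIIZ (any independent generating set of the same group is equally correct).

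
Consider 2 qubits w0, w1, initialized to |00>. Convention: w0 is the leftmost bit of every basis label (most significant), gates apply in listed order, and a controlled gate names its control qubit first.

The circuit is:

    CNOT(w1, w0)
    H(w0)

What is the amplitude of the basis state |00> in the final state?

|00> carries amplitude sqrt(2)/2 in the final state.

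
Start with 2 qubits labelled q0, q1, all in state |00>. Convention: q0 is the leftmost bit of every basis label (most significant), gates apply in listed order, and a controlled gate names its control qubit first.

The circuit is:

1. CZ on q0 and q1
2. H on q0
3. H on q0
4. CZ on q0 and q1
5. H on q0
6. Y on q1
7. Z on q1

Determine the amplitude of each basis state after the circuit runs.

The resulting statevector has amplitude 0 on |00>, -sqrt(2)*I/2 on |01>, 0 on |10>, -sqrt(2)*I/2 on |11>.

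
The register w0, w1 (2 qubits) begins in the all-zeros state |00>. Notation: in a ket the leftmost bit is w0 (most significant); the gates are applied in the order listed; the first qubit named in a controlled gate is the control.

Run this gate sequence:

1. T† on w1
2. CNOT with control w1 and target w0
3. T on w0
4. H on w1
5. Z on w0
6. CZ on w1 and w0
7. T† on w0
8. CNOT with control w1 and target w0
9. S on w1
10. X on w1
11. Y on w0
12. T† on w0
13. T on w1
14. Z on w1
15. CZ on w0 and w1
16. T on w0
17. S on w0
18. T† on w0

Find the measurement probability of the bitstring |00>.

Outcome |00> occurs with probability 1/2.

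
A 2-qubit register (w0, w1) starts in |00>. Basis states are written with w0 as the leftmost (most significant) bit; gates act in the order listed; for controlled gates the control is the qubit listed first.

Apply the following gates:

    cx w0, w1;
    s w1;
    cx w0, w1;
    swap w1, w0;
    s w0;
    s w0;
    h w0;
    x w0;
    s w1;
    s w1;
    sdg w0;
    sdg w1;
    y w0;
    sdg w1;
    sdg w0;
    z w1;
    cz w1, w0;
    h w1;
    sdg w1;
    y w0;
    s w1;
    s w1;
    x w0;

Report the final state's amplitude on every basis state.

The final amplitudes are -I/2 on |00>, 1/2 on |01>, -I/2 on |10>, 1/2 on |11>.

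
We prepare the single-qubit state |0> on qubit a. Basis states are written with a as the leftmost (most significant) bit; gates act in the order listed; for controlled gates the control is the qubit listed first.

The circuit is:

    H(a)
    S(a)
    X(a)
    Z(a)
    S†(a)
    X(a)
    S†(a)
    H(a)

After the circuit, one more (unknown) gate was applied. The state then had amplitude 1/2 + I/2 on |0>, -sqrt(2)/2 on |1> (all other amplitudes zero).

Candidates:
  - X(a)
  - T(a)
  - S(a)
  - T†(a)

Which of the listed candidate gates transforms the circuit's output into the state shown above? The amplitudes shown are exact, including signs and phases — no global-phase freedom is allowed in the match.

The applied gate was T(a).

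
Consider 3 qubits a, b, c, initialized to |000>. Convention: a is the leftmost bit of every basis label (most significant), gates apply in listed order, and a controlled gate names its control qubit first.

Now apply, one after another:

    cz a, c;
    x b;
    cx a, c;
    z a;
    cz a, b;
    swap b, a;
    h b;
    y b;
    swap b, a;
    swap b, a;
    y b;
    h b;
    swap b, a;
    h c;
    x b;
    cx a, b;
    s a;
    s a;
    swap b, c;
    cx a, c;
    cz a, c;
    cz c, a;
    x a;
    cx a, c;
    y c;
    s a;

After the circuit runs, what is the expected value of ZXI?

In the final state, ZXI has expectation -1. Key observation: the block from step 6 through step 13 cancels to the identity and can be dropped.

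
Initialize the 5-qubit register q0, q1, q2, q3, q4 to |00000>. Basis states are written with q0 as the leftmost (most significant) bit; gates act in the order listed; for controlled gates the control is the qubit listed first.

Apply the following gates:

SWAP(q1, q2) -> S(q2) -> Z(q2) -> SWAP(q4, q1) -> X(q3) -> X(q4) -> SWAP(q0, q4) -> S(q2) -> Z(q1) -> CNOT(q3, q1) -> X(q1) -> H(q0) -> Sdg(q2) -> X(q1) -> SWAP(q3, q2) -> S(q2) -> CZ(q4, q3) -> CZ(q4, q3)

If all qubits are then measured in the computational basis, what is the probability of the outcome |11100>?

A full measurement returns |11100> with probability 1/2. Key observation: steps 17-18 multiply out to the identity, so the circuit reduces to the remaining gates.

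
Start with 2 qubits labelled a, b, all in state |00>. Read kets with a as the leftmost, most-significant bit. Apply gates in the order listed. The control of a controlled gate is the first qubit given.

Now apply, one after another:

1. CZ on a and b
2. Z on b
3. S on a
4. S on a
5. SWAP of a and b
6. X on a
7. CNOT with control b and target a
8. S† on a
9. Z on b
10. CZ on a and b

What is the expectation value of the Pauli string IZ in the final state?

The expectation value of IZ is 1.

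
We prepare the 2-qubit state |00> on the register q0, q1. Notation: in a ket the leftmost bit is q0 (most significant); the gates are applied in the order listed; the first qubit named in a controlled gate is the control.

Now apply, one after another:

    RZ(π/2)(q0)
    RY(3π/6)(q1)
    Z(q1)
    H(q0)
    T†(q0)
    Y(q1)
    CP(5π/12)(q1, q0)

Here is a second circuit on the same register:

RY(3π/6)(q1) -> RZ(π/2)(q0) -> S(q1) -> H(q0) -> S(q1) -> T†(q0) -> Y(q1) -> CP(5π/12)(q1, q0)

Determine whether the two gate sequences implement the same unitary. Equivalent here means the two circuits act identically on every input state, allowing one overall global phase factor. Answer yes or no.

Yes: on every input state the two circuits agree up to one overall phase factor.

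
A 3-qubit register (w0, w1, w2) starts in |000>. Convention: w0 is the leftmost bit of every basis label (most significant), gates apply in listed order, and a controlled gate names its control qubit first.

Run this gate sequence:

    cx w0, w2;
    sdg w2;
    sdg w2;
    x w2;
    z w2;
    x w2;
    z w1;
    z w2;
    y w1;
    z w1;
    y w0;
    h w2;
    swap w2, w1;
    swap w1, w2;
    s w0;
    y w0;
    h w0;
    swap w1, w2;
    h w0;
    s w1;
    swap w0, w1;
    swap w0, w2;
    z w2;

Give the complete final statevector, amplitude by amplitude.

The resulting statevector has amplitude -sqrt(2)/2 on |100>, sqrt(2)*I/2 on |101>, and 0 on every other basis state.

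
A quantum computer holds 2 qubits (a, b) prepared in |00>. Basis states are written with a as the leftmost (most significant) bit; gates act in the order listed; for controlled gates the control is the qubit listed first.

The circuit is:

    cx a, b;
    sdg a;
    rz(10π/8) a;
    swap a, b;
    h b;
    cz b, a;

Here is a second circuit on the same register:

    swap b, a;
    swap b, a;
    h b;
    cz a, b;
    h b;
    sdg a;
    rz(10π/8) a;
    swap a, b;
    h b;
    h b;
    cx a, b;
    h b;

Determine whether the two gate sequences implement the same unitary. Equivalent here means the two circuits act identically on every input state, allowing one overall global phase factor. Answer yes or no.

Yes, they are equivalent — the unitaries differ by at most a global phase.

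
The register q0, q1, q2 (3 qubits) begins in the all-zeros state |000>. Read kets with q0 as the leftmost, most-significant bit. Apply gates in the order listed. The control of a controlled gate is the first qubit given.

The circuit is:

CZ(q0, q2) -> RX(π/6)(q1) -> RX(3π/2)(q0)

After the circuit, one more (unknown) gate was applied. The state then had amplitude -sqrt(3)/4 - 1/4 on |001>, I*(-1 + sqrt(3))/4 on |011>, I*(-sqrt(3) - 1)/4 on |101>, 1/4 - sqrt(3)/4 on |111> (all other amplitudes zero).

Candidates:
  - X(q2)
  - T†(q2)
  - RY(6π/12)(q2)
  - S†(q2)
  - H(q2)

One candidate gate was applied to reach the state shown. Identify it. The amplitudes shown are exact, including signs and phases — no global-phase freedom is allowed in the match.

It was X(q2) that produced the state shown.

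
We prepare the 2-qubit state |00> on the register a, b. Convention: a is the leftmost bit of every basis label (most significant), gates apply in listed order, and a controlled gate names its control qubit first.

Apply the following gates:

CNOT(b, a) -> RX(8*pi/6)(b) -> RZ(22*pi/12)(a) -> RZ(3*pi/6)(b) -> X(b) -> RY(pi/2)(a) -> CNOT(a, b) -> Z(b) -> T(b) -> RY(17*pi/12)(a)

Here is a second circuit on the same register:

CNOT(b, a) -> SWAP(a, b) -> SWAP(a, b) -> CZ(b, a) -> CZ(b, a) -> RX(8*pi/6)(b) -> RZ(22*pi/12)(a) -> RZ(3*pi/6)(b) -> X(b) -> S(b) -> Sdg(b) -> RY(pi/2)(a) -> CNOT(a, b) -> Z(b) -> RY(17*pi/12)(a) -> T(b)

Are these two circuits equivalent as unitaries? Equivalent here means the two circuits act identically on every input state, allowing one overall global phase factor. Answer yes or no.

Yes — the two circuits implement the same unitary up to a global phase.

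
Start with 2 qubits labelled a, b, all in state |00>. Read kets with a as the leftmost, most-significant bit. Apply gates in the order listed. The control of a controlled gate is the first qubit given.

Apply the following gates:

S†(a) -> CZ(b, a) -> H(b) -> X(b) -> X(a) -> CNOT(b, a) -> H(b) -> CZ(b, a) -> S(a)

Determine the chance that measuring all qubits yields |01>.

Outcome |01> occurs with probability 1/4.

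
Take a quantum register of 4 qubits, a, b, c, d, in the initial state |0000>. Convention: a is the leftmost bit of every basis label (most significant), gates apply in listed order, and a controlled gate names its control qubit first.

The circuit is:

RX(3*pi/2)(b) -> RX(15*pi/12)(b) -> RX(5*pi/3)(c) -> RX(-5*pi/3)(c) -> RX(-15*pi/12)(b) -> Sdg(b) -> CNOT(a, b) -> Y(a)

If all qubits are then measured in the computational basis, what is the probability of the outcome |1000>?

Outcome |1000> occurs with probability 1/2. Key observation: gates 2-5 undo each other exactly, leaving only the rest of the circuit to track.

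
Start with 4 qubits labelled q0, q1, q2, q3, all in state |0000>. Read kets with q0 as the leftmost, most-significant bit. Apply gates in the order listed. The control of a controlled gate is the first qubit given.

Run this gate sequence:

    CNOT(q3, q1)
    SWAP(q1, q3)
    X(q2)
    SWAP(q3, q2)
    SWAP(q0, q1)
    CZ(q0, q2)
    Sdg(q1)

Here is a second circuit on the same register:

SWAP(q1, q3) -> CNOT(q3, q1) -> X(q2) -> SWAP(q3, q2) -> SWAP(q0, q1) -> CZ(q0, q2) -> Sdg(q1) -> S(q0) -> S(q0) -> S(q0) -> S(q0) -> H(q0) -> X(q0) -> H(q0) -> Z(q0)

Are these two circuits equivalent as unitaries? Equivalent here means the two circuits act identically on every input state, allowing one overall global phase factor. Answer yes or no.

No — the two circuits implement different unitaries, even allowing a global phase.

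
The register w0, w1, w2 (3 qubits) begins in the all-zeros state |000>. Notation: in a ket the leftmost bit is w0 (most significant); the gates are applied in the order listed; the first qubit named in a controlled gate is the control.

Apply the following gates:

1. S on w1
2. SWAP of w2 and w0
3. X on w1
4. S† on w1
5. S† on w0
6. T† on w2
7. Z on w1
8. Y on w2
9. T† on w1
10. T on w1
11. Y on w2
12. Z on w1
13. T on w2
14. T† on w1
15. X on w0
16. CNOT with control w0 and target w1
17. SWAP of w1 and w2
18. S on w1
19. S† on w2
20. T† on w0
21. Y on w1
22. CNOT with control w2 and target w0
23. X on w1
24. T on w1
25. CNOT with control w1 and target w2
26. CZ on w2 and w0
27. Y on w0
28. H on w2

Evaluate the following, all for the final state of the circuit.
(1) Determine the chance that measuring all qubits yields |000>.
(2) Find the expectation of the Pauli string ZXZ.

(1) The probability of measuring |000> is 1/2. Key observation: steps 6-13 multiply out to the identity, so the circuit reduces to the remaining gates.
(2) The observable ZXZ averages to 0.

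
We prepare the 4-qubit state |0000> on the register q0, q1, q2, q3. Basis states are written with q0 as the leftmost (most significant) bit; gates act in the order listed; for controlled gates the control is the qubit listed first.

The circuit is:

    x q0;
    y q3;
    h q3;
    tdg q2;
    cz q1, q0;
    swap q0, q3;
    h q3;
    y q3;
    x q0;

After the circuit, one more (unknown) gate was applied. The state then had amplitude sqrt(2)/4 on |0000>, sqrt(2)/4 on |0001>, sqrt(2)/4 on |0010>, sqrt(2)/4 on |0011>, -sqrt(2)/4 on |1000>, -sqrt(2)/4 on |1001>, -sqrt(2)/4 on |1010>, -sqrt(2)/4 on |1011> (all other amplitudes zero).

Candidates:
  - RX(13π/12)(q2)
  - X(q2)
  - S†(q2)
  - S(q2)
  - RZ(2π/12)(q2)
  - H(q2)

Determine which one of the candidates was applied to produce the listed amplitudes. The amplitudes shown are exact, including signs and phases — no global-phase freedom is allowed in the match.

The applied gate was H(q2).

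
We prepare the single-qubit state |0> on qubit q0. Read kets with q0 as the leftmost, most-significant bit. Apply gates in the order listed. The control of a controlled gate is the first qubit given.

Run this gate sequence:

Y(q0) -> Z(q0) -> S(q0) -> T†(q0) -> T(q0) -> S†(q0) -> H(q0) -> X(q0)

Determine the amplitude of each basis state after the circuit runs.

After the circuit, the state carries amplitude sqrt(2)*I/2 on |0>, -sqrt(2)*I/2 on |1>. Key observation: gates 3-6 undo each other exactly, leaving only the rest of the circuit to track.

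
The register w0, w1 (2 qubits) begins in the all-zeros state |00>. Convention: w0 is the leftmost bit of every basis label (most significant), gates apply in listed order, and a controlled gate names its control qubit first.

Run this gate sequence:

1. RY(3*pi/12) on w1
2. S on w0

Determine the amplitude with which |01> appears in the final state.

The final state's coefficient on |01> equals sqrt(2 - sqrt(2))/2.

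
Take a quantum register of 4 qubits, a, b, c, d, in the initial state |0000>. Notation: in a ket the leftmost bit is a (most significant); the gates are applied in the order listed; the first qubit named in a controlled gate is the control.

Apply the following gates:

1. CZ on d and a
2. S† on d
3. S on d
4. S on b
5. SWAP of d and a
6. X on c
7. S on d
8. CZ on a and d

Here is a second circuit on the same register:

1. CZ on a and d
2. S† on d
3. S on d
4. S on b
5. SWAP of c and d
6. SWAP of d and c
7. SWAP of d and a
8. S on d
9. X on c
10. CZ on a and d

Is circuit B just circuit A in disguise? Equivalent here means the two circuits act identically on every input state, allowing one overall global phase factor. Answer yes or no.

Yes — the two circuits implement the same unitary up to a global phase.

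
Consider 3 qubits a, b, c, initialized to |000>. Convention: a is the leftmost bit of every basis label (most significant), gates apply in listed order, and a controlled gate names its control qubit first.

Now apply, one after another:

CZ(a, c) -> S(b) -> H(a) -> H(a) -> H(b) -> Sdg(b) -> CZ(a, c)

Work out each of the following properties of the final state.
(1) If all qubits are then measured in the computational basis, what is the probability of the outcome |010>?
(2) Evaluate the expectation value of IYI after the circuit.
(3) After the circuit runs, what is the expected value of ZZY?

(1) The probability of measuring |010> is 1/2.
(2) The observable IYI averages to -1.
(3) The observable ZZY averages to 0.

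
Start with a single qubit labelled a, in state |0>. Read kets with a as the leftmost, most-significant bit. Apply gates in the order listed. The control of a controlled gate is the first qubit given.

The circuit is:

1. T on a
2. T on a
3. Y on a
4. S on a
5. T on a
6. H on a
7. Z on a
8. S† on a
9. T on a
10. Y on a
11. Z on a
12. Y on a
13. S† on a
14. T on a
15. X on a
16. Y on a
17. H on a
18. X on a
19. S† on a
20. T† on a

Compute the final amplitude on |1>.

The amplitude on |1> is -1/2 + I/2.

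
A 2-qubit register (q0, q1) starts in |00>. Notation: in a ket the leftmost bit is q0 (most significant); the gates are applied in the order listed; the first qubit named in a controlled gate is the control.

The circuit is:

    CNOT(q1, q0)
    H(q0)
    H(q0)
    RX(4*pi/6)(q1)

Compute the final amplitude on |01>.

The final state's coefficient on |01> equals -sqrt(3)*I/2.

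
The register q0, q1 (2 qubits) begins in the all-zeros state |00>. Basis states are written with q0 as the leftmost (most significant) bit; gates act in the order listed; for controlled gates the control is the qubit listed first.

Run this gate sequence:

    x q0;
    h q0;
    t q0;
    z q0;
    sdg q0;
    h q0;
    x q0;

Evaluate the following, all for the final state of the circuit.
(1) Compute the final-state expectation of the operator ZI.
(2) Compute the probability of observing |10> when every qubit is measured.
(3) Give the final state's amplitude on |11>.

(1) The observable ZI averages to -sqrt(2)/2.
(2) The probability of measuring |10> is sqrt(2)/4 + 1/2.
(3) |11> carries amplitude 0 in the final state.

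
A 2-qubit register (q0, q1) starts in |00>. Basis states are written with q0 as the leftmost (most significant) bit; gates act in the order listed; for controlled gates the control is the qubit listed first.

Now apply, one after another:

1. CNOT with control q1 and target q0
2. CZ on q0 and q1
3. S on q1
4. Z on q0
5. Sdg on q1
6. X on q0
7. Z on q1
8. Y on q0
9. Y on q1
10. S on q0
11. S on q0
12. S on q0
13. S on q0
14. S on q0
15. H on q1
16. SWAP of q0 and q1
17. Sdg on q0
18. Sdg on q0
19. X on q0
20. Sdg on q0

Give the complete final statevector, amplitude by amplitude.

After the circuit, the state carries amplitude sqrt(2)/2 on |00>, 0 on |01>, -sqrt(2)*I/2 on |10>, 0 on |11>.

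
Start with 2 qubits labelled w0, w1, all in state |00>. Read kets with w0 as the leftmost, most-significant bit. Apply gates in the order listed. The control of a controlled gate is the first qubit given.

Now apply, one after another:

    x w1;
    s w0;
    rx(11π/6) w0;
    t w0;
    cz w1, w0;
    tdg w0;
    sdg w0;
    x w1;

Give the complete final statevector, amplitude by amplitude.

The resulting statevector has amplitude -sqrt(6)/4 - sqrt(2)/4 on |00>, 0 on |01>, -sqrt(2)/4 + sqrt(6)/4 on |10>, 0 on |11>.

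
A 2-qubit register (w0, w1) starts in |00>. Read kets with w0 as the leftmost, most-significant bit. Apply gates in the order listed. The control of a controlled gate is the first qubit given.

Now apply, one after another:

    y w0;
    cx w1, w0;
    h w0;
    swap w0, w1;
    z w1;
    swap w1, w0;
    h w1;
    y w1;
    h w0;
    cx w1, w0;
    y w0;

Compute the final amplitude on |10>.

The amplitude on |10> is sqrt(2)*I/2.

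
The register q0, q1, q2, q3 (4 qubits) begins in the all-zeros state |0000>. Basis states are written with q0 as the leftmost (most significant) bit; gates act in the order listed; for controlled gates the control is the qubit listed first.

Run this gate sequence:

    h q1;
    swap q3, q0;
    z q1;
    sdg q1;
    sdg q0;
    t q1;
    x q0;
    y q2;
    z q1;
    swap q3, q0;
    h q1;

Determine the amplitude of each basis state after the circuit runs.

The resulting statevector has amplitude exp(I*pi/4)/2 + I/2 on |0011>, -exp(I*pi/4)/2 + I/2 on |0111>, and 0 on every other basis state.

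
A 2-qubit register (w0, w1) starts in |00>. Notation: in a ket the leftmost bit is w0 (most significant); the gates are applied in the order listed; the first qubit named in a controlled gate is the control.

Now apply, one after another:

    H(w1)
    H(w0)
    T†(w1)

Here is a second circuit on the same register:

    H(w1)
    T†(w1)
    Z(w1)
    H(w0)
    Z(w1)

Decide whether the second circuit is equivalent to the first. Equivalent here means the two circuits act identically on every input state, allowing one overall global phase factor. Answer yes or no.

Yes, they are equivalent — the unitaries differ by at most a global phase.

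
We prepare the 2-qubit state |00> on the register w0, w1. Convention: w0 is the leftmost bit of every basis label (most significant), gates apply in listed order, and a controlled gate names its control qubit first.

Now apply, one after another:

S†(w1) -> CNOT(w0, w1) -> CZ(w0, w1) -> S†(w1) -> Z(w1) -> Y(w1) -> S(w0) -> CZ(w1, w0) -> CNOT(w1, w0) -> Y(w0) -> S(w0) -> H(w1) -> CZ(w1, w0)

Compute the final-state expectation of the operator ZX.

In the final state, ZX has expectation -1.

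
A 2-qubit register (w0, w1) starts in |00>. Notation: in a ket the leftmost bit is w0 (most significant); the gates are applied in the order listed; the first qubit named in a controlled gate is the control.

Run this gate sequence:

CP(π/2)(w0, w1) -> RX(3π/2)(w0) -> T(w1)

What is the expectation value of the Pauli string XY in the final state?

In the final state, XY has expectation 0.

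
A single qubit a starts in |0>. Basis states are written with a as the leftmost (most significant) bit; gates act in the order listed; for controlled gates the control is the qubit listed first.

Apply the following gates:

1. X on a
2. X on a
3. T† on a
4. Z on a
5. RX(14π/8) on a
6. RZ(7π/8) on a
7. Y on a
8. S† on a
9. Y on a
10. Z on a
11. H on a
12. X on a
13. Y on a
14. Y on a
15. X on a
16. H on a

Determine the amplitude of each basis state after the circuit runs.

The resulting statevector has amplitude sqrt(sqrt(2) + 2)*exp(I*pi/16)/2 on |0>, sqrt(2 - sqrt(2))*exp(15*I*pi/16)/2 on |1>. Key observation: gates 11-16 undo each other exactly, leaving only the rest of the circuit to track.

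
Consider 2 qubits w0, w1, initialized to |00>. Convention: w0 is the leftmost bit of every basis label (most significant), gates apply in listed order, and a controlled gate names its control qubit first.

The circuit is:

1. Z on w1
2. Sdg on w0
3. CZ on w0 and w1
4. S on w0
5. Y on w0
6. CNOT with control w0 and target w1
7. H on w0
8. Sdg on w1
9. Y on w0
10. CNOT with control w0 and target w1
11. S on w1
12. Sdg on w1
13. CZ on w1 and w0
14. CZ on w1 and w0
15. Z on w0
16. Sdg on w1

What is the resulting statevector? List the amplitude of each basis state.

The resulting statevector has amplitude 0 on |00>, sqrt(2)/2 on |01>, -sqrt(2)*I/2 on |10>, 0 on |11>.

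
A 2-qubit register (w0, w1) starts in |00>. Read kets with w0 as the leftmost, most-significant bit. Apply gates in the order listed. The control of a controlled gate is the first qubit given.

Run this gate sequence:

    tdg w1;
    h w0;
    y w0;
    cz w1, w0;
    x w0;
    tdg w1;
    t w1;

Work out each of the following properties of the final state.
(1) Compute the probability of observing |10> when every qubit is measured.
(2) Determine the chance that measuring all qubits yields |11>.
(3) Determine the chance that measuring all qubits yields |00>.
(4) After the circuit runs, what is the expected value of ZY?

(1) Outcome |10> occurs with probability 1/2.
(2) The probability of measuring |11> is 0.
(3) A full measurement returns |00> with probability 1/2.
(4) In the final state, ZY has expectation 0.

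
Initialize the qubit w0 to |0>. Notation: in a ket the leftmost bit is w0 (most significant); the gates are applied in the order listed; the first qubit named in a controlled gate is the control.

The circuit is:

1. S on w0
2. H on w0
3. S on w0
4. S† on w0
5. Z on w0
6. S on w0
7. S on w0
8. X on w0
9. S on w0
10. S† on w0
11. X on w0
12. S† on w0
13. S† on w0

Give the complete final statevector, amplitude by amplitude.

After the circuit, the state carries amplitude sqrt(2)/2 on |0>, -sqrt(2)/2 on |1>. Key observation: gates 6-13 undo each other exactly, leaving only the rest of the circuit to track.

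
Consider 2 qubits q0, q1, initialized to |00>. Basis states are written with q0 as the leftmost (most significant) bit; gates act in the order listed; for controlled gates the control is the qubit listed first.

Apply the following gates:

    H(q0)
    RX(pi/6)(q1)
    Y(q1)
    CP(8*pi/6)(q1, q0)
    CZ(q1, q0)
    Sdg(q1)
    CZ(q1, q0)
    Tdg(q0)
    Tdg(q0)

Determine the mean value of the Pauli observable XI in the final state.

The observable XI averages to -sqrt(3)/4 - 3/8.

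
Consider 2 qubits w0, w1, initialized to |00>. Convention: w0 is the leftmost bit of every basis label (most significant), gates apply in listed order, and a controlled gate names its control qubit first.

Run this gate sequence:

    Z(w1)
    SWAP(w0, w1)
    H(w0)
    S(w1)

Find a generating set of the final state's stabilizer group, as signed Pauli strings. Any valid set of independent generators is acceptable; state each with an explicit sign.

One valid set of independent stabilizer generators is +XI, +IZ (any independent generating set of the same group is equally correct).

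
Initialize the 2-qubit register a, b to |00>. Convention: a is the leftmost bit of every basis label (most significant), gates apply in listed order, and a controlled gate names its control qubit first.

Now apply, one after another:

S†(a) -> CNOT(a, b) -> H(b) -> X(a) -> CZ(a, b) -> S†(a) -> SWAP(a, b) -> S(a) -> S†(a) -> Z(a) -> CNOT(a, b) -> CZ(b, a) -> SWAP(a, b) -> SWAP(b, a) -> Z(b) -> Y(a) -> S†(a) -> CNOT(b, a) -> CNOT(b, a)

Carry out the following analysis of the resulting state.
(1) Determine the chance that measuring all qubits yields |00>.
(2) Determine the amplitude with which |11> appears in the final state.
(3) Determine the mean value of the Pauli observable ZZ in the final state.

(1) The probability of measuring |00> is 1/2.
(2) The amplitude on |11> is sqrt(2)*I/2.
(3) The observable ZZ averages to 1.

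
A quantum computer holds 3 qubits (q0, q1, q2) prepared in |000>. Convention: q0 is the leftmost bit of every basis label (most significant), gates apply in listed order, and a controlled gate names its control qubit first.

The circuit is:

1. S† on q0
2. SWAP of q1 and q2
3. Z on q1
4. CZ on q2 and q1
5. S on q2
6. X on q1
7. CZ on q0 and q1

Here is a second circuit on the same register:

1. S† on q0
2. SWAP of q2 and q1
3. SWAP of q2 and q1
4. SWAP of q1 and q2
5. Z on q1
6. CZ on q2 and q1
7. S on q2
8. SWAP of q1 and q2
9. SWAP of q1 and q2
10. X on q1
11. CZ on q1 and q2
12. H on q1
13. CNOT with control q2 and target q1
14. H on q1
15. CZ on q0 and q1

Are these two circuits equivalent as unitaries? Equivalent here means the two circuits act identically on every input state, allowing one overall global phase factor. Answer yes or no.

Yes — the two circuits implement the same unitary up to a global phase.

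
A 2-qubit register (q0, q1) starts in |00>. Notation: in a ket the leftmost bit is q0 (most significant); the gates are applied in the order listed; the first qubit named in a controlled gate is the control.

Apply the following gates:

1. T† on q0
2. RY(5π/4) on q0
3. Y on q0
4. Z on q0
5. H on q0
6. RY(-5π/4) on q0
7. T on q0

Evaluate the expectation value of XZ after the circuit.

The observable XZ averages to -sqrt(2)/2.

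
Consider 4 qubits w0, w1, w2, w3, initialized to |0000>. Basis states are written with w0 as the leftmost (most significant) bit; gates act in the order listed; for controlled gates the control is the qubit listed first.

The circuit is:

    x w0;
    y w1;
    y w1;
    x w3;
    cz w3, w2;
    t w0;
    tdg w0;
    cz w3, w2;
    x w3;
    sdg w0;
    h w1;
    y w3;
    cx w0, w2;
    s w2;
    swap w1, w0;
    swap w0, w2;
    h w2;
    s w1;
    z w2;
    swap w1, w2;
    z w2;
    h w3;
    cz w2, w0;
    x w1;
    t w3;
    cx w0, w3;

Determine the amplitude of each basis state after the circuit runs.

The resulting statevector has amplitude sqrt(2)*exp(I*pi/4)/2 on |1110>, -sqrt(2)/2 on |1111>, and 0 on every other basis state. Key observation: gates 4-9 undo each other exactly, leaving only the rest of the circuit to track.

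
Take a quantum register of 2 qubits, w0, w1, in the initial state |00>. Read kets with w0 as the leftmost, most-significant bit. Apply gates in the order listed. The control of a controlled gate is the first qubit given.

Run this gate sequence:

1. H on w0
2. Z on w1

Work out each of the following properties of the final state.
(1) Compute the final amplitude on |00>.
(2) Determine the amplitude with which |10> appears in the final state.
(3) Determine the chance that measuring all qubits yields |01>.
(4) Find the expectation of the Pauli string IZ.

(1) The amplitude on |00> is sqrt(2)/2.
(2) |10> carries amplitude sqrt(2)/2 in the final state.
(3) Outcome |01> occurs with probability 0.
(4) The observable IZ averages to 1.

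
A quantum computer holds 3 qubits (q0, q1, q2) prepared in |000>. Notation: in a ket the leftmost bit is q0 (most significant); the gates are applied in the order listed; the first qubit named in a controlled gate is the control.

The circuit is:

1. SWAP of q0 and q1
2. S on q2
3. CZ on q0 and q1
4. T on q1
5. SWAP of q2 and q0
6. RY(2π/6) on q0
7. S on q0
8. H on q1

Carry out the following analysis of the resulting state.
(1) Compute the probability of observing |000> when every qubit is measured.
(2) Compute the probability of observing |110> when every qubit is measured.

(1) The probability of measuring |000> is 3/8.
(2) The probability of measuring |110> is 1/8.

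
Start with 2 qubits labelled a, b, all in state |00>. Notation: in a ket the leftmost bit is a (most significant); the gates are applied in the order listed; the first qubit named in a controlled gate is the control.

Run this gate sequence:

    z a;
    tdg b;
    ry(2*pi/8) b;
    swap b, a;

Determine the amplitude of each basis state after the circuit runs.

The resulting statevector has amplitude sqrt(sqrt(2) + 2)/2 on |00>, 0 on |01>, sqrt(2 - sqrt(2))/2 on |10>, 0 on |11>.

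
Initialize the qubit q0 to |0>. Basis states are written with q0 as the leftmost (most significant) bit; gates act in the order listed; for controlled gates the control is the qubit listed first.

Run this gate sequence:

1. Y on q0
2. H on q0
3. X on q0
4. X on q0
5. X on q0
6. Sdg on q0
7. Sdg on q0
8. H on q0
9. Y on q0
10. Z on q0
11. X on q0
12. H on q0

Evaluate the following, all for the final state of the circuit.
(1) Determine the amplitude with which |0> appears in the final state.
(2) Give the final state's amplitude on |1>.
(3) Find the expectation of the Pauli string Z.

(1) The amplitude on |0> is -sqrt(2)/2.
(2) |1> carries amplitude -sqrt(2)/2 in the final state.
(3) In the final state, Z has expectation 0.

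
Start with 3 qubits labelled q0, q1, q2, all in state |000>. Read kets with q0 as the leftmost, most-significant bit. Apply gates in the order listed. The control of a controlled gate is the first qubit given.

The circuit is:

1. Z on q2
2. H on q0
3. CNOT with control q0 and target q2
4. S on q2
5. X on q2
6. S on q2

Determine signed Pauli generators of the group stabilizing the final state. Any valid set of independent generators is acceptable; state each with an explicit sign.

The stabilizer group can be generated by +XIX, -ZIZ, +IZI, among other valid generating sets.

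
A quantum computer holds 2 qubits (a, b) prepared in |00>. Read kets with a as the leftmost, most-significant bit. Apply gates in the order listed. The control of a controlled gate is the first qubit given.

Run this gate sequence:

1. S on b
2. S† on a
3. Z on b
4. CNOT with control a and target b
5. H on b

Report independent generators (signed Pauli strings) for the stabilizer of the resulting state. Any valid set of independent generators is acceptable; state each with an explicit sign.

The final state is stabilized by the group generated by +IX, +ZI; other independent generating sets are equally valid.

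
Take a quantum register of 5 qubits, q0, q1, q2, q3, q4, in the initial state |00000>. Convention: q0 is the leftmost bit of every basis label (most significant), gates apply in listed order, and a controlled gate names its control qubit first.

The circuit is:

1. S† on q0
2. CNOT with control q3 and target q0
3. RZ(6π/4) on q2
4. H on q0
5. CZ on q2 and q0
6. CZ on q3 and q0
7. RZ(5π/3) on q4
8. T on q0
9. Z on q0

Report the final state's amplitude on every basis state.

The final amplitudes are sqrt(2)*exp(5*I*pi/12)/2 on |00000>, -sqrt(2)*exp(2*I*pi/3)/2 on |10000>, and 0 on every other basis state.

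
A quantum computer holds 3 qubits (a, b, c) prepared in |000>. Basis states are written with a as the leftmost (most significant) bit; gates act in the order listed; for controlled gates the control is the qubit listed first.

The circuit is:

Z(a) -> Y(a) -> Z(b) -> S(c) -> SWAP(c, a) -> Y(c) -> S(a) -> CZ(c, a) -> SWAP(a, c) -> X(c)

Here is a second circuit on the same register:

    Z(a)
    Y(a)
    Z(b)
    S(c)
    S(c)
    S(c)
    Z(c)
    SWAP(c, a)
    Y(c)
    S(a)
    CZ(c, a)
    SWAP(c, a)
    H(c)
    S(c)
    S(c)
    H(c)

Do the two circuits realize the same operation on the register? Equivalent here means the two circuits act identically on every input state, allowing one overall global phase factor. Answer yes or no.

Yes, they are equivalent — the unitaries differ by at most a global phase.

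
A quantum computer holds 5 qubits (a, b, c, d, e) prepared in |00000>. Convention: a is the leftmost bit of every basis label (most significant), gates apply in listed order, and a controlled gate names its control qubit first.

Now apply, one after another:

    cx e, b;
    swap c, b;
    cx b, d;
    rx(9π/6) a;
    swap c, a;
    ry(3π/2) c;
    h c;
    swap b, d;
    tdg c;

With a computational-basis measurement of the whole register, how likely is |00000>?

The probability of measuring |00000> is 1/2.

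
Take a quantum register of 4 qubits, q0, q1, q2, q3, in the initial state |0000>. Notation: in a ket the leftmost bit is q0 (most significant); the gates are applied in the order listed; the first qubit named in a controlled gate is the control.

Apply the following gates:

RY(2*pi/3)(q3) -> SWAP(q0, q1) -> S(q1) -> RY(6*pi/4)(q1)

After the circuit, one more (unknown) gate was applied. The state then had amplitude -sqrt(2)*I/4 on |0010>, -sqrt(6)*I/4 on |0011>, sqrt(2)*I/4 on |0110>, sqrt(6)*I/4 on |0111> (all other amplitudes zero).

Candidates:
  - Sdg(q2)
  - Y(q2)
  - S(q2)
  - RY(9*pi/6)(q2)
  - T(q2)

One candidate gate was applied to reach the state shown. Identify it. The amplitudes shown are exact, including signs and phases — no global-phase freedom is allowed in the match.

The unique candidate consistent with the amplitudes is Y(q2).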